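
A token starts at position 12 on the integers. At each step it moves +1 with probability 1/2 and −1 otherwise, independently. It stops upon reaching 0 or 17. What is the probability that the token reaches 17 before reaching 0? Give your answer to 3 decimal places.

With a fair step, P(i) = ½P(i−1) + ½P(i+1) with P(0)=0, P(17)=1 has the linear solution P(i) = i/17.
P(12) = 12/17 ≈ 0.706.

0.706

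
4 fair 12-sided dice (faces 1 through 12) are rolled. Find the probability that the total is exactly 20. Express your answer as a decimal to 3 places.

0.040

There are 12^4 = 20736 equally likely outcomes.
The number of ordered 4-tuples from {1,…,12} summing to 20 is 829.
P(sum = 20) = 829/20736 ≈ 0.040.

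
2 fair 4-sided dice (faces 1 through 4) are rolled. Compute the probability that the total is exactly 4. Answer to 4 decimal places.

There are 4^2 = 16 equally likely outcomes.
The number of ordered 2-tuples from {1,…,4} summing to 4 is 3.
P(sum = 4) = 3/16 ≈ 0.1875.

0.1875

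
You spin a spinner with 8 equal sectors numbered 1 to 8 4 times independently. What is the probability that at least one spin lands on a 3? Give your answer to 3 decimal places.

P(no spin lands on a 3) = (7/8)^4 ≈ 0.586.
P(at least one) = 1 − 0.586 = 0.414.

0.414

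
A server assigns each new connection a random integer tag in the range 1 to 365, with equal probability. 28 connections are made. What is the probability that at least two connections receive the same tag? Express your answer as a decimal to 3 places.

It's easier to compute the probability that all 28 are distinct.
P(all distinct) = 365/365 · 364/365 · ··· · 338/365 ≈ 0.346.
So the probability of at least one match is 1 − 0.346 = 0.654.

0.654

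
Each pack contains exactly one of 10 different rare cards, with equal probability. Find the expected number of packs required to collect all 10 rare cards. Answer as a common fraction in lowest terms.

After i distinct types are collected, each trial gives a new one with probability (10−i)/10, so the expected wait for the next new type is 10/(10−i).
E = 10/10 + 10/9 + 10/8 + 10/7 + 10/6 + 10/5 + 10/4 + 10/3 + 10/2 + 10/1 = 7381/252.

7381/252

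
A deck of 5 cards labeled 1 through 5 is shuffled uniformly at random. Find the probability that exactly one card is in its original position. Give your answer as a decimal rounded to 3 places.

0.375

Choose which one is fixed: C(5,1) = 5 ways.
The remaining 4 must have no fixed point: D(4) = 9.
P = 5·9/120 = 3/8 ≈ 0.375.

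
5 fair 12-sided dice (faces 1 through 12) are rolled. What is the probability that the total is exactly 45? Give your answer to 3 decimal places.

There are 12^5 = 248832 equally likely outcomes.
The number of ordered 5-tuples from {1,…,12} summing to 45 is 3701.
P(sum = 45) = 3701/248832 ≈ 0.015.

0.015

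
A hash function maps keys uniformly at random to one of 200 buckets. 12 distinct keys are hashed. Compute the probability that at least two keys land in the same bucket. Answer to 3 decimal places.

It's easier to compute the probability that all 12 are distinct.
P(all distinct) = 200/200 · 199/200 · ··· · 189/200 ≈ 0.714.
So the probability of at least one match is 1 − 0.714 = 0.286.

0.286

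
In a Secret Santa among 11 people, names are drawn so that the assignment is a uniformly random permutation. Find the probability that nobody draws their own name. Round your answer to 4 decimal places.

0.3679

This is the derangement probability: permutations of 11 with no fixed point.
D(11) = 11! · (1 − 1/1! + 1/2! − ··· + (−1)^11/11!) = 14684570.
P = 14684570/39916800 = 1468457/3991680 ≈ 0.3679.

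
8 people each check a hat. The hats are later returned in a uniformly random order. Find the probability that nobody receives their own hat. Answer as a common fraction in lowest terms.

This is the derangement probability: permutations of 8 with no fixed point.
D(8) = 8! · (1 − 1/1! + 1/2! − ··· + (−1)^8/8!) = 14833.
P = 14833/40320 = 2119/5760.

2119/5760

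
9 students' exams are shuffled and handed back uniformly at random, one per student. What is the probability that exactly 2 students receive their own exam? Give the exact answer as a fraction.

Choose which 2 of the 9 are fixed: C(9,2) = 36 ways.
The remaining 7 must have no fixed point: D(7) = 1854.
P = 36·1854/362880 = 103/560.

103/560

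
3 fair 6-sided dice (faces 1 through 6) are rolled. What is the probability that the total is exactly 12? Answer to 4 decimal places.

0.1157

There are 6^3 = 216 equally likely outcomes.
The number of ordered 3-tuples from {1,…,6} summing to 12 is 25.
P(sum = 12) = 25/216 ≈ 0.1157.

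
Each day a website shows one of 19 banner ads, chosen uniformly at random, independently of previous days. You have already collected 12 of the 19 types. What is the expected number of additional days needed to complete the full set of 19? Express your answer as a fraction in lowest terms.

Starting from 12 distinct types, each trial gives a new one with probability (19−i)/19 when i types are held, so the wait for the next new type is 19/(19−i).
E = 19/7 + 19/6 + 19/5 + 19/4 + 19/3 + 19/2 + 19/1 = 6897/140.

6897/140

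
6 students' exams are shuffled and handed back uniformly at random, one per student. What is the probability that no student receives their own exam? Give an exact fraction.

53/144

This is the derangement probability: permutations of 6 with no fixed point.
D(6) = 6! · (1 − 1/1! + 1/2! − ··· + (−1)^6/6!) = 265.
P = 265/720 = 53/144.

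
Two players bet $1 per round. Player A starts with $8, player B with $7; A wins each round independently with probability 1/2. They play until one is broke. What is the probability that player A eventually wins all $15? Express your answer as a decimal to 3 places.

0.533

With a fair step, P(i) = ½P(i−1) + ½P(i+1) with P(0)=0, P(15)=1 has the linear solution P(i) = i/15.
P(8) = 8/15 ≈ 0.533.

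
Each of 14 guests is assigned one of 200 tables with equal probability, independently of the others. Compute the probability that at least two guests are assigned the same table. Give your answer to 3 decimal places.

It's easier to compute the probability that all 14 are distinct.
P(all distinct) = 200/200 · 199/200 · ··· · 187/200 ≈ 0.628.
So the probability of at least one match is 1 − 0.628 = 0.372.

0.372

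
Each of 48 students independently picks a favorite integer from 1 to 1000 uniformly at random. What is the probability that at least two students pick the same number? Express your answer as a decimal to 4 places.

It's easier to compute the probability that all 48 are distinct.
P(all distinct) = 1000/1000 · 999/1000 · ··· · 953/1000 ≈ 0.3178.
So the probability of at least one match is 1 − 0.3178 = 0.6822.

0.6822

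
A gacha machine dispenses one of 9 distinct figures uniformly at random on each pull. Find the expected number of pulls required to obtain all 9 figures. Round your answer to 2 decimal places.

After i distinct types are collected, each trial gives a new one with probability (9−i)/9, so the expected wait for the next new type is 9/(9−i).
E = 9/9 + 9/8 + 9/7 + 9/6 + 9/5 + 9/4 + 9/3 + 9/2 + 9/1 = 7129/280 ≈ 25.46.

25.46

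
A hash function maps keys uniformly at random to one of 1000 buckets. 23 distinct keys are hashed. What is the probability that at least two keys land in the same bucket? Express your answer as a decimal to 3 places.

0.225

It's easier to compute the probability that all 23 are distinct.
P(all distinct) = 1000/1000 · 999/1000 · ··· · 978/1000 ≈ 0.775.
So the probability of at least one match is 1 − 0.775 = 0.225.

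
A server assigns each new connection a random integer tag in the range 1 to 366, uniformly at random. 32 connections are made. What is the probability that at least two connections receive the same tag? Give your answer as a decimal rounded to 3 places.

0.752

It's easier to compute the probability that all 32 are distinct.
P(all distinct) = 366/366 · 365/366 · ··· · 335/366 ≈ 0.248.
So the probability of at least one match is 1 − 0.248 = 0.752.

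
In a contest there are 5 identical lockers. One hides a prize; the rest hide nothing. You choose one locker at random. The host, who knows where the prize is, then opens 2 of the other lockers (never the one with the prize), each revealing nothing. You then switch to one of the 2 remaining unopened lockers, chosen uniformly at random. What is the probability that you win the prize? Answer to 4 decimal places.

Your original locker holds the prize with probability 1/5, so the other 4 collectively hold it with probability 4/5.
The host can always find 2 empty lockers to open, so the reveals don't change that 4/5; it is now spread over the 2 remaining unopened lockers.
P(win by switching) = (4/5) · (1/2) = 2/5 ≈ 0.4000.

0.4000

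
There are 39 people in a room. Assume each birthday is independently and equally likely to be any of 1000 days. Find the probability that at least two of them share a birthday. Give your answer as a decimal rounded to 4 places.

0.5280

It's easier to compute the probability that all 39 are distinct.
P(all distinct) = 1000/1000 · 999/1000 · ··· · 962/1000 ≈ 0.4720.
So the probability of at least one match is 1 − 0.4720 = 0.5280.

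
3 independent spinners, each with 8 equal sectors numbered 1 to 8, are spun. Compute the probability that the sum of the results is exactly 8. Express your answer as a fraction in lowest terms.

21/512

There are 8^3 = 512 equally likely outcomes.
The number of ordered 3-tuples from {1,…,8} summing to 8 is 21.
P(sum = 8) = 21/512.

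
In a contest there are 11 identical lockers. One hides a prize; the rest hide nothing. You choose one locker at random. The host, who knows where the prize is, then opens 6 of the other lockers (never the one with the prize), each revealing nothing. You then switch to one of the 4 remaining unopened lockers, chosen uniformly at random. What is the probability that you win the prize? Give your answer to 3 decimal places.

Your original locker holds the prize with probability 1/11, so the other 10 collectively hold it with probability 10/11.
The host can always find 6 empty lockers to open, so the reveals don't change that 10/11; it is now spread over the 4 remaining unopened lockers.
P(win by switching) = (10/11) · (1/4) = 5/22 ≈ 0.227.

0.227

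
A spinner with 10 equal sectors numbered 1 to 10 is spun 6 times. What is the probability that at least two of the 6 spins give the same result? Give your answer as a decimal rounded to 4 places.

P(all 6 different) = 10/10 · 9/10 · ··· · 5/10 ≈ 0.1512.
P(at least two equal) = 1 − 0.1512 = 0.8488.

0.8488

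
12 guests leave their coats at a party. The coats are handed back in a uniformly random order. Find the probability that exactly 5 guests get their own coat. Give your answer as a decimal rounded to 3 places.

0.003

Choose which 5 of the 12 are fixed: C(12,5) = 792 ways.
The remaining 7 must have no fixed point: D(7) = 1854.
P = 792·1854/479001600 = 103/33600 ≈ 0.003.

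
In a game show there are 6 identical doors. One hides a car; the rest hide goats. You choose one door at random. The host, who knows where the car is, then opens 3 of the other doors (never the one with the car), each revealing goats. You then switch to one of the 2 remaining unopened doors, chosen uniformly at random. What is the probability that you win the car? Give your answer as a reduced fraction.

5/12

Your original door holds the car with probability 1/6, so the other 5 collectively hold it with probability 5/6.
The host can always find 3 empty doors to open, so the reveals don't change that 5/6; it is now spread over the 2 remaining unopened doors.
P(win by switching) = (5/6) · (1/2) = 5/12.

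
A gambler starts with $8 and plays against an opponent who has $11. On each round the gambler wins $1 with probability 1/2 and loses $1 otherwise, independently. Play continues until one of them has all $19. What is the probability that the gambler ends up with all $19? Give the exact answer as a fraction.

With a fair step, P(i) = ½P(i−1) + ½P(i+1) with P(0)=0, P(19)=1 has the linear solution P(i) = i/19.
P(8) = 8/19.

8/19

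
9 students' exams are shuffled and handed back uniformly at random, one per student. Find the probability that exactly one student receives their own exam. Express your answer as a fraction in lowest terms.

Choose which one is fixed: C(9,1) = 9 ways.
The remaining 8 must have no fixed point: D(8) = 14833.
P = 9·14833/362880 = 2119/5760.

2119/5760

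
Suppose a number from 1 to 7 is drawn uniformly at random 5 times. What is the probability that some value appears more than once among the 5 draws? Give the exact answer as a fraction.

2041/2401

P(all 5 different) = 7/7 · 6/7 · ··· · 3/7 = 360/2401.
P(at least two equal) = 1 − 360/2401 = 2041/2401.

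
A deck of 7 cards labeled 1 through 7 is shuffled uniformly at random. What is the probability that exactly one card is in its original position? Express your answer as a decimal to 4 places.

Choose which one is fixed: C(7,1) = 7 ways.
The remaining 6 must have no fixed point: D(6) = 265.
P = 7·265/5040 = 53/144 ≈ 0.3681.

0.3681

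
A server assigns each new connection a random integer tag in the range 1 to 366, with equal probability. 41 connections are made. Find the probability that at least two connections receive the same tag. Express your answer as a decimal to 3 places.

0.903

It's easier to compute the probability that all 41 are distinct.
P(all distinct) = 366/366 · 365/366 · ··· · 326/366 ≈ 0.097.
So the probability of at least one match is 1 − 0.097 = 0.903.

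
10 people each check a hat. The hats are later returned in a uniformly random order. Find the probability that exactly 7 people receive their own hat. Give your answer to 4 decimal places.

0.0001

Choose which 7 of the 10 are fixed: C(10,7) = 120 ways.
The remaining 3 must have no fixed point: D(3) = 2.
P = 120·2/3628800 = 1/15120 ≈ 0.0001.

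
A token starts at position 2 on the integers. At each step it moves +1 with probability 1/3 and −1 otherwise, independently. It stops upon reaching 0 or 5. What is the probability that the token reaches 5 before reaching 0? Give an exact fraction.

3/31

Let r = q/p = (2/3)/(1/3) = 2. The recurrence P(i) = p·P(i+1) + q·P(i−1) with P(0)=0, P(5)=1 gives P(i) = (1 − r^i)/(1 − r^5).
P(2) = (1 − (2)^2) / (1 − (2)^5) = 3/31.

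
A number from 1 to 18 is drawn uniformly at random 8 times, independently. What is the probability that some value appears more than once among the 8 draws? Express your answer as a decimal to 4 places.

0.8399

P(all 8 different) = 18/18 · 17/18 · ··· · 11/18 ≈ 0.1601.
P(at least two equal) = 1 − 0.1601 = 0.8399.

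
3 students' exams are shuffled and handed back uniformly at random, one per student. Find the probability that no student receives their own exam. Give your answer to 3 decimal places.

This is the derangement probability: permutations of 3 with no fixed point.
D(3) = 3! · (1 − 1/1! + 1/2! − ··· + (−1)^3/3!) = 2.
P = 2/6 = 1/3 ≈ 0.333.

0.333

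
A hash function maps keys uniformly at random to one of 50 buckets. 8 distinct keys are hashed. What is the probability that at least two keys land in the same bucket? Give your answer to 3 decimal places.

0.446

It's easier to compute the probability that all 8 are distinct.
P(all distinct) = 50/50 · 49/50 · ··· · 43/50 ≈ 0.554.
So the probability of at least one match is 1 − 0.554 = 0.446.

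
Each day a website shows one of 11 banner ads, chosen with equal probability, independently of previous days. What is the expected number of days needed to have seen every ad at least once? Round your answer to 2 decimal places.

After i distinct types are collected, each trial gives a new one with probability (11−i)/11, so the expected wait for the next new type is 11/(11−i).
E = 11/11 + 11/10 + 11/9 + 11/8 + 11/7 + 11/6 + 11/5 + 11/4 + 11/3 + 11/2 + 11/1 = 83711/2520 ≈ 33.22.

33.22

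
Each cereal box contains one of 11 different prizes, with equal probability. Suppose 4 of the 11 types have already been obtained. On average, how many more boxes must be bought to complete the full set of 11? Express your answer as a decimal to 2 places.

Starting from 4 distinct types, each trial gives a new one with probability (11−i)/11 when i types are held, so the wait for the next new type is 11/(11−i).
E = 11/7 + 11/6 + 11/5 + 11/4 + 11/3 + 11/2 + 11/1 = 3993/140 ≈ 28.52.

28.52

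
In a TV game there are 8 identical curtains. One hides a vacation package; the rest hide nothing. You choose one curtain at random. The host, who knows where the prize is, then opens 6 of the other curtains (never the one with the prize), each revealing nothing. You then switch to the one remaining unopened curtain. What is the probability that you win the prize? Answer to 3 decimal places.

0.875

Your original curtain holds the prize with probability 1/8, so the other 7 collectively hold it with probability 7/8.
The host can always find 6 empty curtains to open, so the reveals don't change that 7/8; it is now spread over the 1 remaining unopened curtain.
P(win by switching) = (7/8) · (1/1) = 7/8 ≈ 0.875.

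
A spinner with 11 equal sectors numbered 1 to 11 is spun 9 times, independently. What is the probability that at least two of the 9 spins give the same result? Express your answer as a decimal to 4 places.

P(all 9 different) = 11/11 · 10/11 · ··· · 3/11 ≈ 0.0085.
P(at least two equal) = 1 − 0.0085 = 0.9915.

0.9915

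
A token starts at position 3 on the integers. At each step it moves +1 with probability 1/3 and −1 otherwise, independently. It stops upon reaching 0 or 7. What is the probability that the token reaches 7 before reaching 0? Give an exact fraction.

7/127

Let r = q/p = (2/3)/(1/3) = 2. The recurrence P(i) = p·P(i+1) + q·P(i−1) with P(0)=0, P(7)=1 gives P(i) = (1 − r^i)/(1 − r^7).
P(3) = (1 − (2)^3) / (1 − (2)^7) = 7/127.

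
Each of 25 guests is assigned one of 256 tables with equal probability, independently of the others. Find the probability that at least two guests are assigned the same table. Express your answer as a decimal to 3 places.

It's easier to compute the probability that all 25 are distinct.
P(all distinct) = 256/256 · 255/256 · ··· · 232/256 ≈ 0.298.
So the probability of at least one match is 1 − 0.298 = 0.702.

0.702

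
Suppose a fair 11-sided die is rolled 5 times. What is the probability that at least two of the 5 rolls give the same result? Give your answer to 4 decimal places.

0.6558

P(all 5 different) = 11/11 · 10/11 · ··· · 7/11 ≈ 0.3442.
P(at least two equal) = 1 − 0.3442 = 0.6558.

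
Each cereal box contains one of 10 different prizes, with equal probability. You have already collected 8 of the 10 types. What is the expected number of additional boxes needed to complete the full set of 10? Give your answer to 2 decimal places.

15.00

Starting from 8 distinct types, each trial gives a new one with probability (10−i)/10 when i types are held, so the wait for the next new type is 10/(10−i).
E = 10/2 + 10/1 = 15 ≈ 15.00.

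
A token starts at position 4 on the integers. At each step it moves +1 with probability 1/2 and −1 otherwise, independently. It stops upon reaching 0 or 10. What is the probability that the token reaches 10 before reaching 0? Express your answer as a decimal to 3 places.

With a fair step, P(i) = ½P(i−1) + ½P(i+1) with P(0)=0, P(10)=1 has the linear solution P(i) = i/10.
P(4) = 4/10 = 2/5 ≈ 0.400.

0.400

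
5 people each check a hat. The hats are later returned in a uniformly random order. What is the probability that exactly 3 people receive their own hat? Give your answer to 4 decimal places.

Choose which 3 of the 5 are fixed: C(5,3) = 10 ways.
The remaining 2 must have no fixed point: D(2) = 1.
P = 10·1/120 = 1/12 ≈ 0.0833.

0.0833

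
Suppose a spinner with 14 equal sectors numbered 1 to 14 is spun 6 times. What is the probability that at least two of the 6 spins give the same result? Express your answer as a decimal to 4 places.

P(all 6 different) = 14/14 · 13/14 · ··· · 9/14 ≈ 0.2872.
P(at least two equal) = 1 − 0.2872 = 0.7128.

0.7128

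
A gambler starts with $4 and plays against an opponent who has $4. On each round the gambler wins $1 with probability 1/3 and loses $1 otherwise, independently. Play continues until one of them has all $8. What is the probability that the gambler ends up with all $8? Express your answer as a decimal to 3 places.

Let r = q/p = (2/3)/(1/3) = 2. The recurrence P(i) = p·P(i+1) + q·P(i−1) with P(0)=0, P(8)=1 gives P(i) = (1 − r^i)/(1 − r^8).
P(4) = (1 − (2)^4) / (1 − (2)^8) = 1/17 ≈ 0.059.

0.059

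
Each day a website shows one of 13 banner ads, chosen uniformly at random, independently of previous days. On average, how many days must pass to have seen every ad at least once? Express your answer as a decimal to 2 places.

41.34

After i distinct types are collected, each trial gives a new one with probability (13−i)/13, so the expected wait for the next new type is 13/(13−i).
E = 13/13 + 13/12 + 13/11 + 13/10 + 13/9 + 13/8 + 13/7 + 13/6 + 13/5 + 13/4 + 13/3 + 13/2 + 13/1 = 1145993/27720 ≈ 41.34.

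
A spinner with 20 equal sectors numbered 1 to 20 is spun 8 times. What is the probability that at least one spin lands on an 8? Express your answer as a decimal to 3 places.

0.337

P(no spin lands on an 8) = (19/20)^8 ≈ 0.663.
P(at least one) = 1 − 0.663 = 0.337.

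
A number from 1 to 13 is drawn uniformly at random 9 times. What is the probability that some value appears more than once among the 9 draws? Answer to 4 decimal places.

P(all 9 different) = 13/13 · 12/13 · ··· · 5/13 ≈ 0.0245.
P(at least two equal) = 1 − 0.0245 = 0.9755.

0.9755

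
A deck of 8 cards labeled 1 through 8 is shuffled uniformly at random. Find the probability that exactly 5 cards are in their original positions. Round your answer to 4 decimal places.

Choose which 5 of the 8 are fixed: C(8,5) = 56 ways.
The remaining 3 must have no fixed point: D(3) = 2.
P = 56·2/40320 = 1/360 ≈ 0.0028.

0.0028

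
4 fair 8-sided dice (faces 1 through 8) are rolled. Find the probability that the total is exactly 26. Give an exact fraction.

21/1024

There are 8^4 = 4096 equally likely outcomes.
The number of ordered 4-tuples from {1,…,8} summing to 26 is 84.
P(sum = 26) = 84/4096 = 21/1024.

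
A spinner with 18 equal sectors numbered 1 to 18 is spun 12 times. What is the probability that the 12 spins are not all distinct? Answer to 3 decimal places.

0.992

P(all 12 different) = 18/18 · 17/18 · ··· · 7/18 ≈ 0.008.
P(at least two equal) = 1 − 0.008 = 0.992.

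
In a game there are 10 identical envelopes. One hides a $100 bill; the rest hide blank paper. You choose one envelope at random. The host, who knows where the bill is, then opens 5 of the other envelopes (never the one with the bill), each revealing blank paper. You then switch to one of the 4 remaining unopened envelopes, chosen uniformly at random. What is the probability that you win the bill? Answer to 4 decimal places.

0.2250

Your original envelope holds the bill with probability 1/10, so the other 9 collectively hold it with probability 9/10.
The host can always find 5 empty envelopes to open, so the reveals don't change that 9/10; it is now spread over the 4 remaining unopened envelopes.
P(win by switching) = (9/10) · (1/4) = 9/40 ≈ 0.2250.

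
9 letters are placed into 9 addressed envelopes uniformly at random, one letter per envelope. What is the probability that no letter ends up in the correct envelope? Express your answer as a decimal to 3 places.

0.368

This is the derangement probability: permutations of 9 with no fixed point.
D(9) = 9! · (1 − 1/1! + 1/2! − ··· + (−1)^9/9!) = 133496.
P = 133496/362880 = 16687/45360 ≈ 0.368.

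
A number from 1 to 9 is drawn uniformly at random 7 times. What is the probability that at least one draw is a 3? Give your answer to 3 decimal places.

P(no draw is a 3) = (8/9)^7 ≈ 0.438.
P(at least one) = 1 − 0.438 = 0.562.

0.562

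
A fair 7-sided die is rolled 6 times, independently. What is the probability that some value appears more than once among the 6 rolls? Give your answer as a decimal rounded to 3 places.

P(all 6 different) = 7/7 · 6/7 · ··· · 2/7 ≈ 0.043.
P(at least two equal) = 1 − 0.043 = 0.957.

0.957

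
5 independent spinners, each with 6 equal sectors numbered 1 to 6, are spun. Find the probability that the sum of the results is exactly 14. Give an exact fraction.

There are 6^5 = 7776 equally likely outcomes.
The number of ordered 5-tuples from {1,…,6} summing to 14 is 540.
P(sum = 14) = 540/7776 = 5/72.

5/72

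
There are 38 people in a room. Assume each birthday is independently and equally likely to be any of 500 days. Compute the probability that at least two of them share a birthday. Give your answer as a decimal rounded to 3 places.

It's easier to compute the probability that all 38 are distinct.
P(all distinct) = 500/500 · 499/500 · ··· · 463/500 ≈ 0.236.
So the probability of at least one match is 1 − 0.236 = 0.764.

0.764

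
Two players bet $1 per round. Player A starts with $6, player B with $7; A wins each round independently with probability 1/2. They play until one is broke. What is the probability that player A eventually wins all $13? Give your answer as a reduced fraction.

With a fair step, P(i) = ½P(i−1) + ½P(i+1) with P(0)=0, P(13)=1 has the linear solution P(i) = i/13.
P(6) = 6/13.

6/13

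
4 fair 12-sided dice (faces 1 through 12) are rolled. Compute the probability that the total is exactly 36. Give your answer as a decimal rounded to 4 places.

0.0217

There are 12^4 = 20736 equally likely outcomes.
The number of ordered 4-tuples from {1,…,12} summing to 36 is 451.
P(sum = 36) = 451/20736 ≈ 0.0217.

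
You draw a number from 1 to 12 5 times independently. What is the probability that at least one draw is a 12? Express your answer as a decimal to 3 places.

P(no draw is a 12) = (11/12)^5 ≈ 0.647.
P(at least one) = 1 − 0.647 = 0.353.

0.353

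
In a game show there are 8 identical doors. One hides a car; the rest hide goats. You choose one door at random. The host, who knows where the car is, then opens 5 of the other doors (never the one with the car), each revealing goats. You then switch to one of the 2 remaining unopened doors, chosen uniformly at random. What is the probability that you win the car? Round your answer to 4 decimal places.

Your original door holds the car with probability 1/8, so the other 7 collectively hold it with probability 7/8.
The host can always find 5 empty doors to open, so the reveals don't change that 7/8; it is now spread over the 2 remaining unopened doors.
P(win by switching) = (7/8) · (1/2) = 7/16 ≈ 0.4375.

0.4375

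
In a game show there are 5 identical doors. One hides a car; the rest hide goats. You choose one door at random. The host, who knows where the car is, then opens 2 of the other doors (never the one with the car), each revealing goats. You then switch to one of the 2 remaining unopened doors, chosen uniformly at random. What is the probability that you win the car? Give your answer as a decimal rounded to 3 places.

0.400

Your original door holds the car with probability 1/5, so the other 4 collectively hold it with probability 4/5.
The host can always find 2 empty doors to open, so the reveals don't change that 4/5; it is now spread over the 2 remaining unopened doors.
P(win by switching) = (4/5) · (1/2) = 2/5 ≈ 0.400.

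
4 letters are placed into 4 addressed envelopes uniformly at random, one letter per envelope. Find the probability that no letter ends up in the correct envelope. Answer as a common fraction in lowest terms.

3/8

This is the derangement probability: permutations of 4 with no fixed point.
D(4) = 4! · (1 − 1/1! + 1/2! − ··· + (−1)^4/4!) = 9.
P = 9/24 = 3/8.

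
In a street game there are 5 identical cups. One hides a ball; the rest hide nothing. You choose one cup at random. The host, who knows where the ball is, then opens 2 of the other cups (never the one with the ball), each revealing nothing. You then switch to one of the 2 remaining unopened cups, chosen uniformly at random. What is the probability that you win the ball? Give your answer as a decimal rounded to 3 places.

0.400

Your original cup holds the ball with probability 1/5, so the other 4 collectively hold it with probability 4/5.
The host can always find 2 empty cups to open, so the reveals don't change that 4/5; it is now spread over the 2 remaining unopened cups.
P(win by switching) = (4/5) · (1/2) = 2/5 ≈ 0.400.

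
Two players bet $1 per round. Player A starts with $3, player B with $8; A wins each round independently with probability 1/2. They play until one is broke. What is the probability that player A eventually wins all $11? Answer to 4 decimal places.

With a fair step, P(i) = ½P(i−1) + ½P(i+1) with P(0)=0, P(11)=1 has the linear solution P(i) = i/11.
P(3) = 3/11 ≈ 0.2727.

0.2727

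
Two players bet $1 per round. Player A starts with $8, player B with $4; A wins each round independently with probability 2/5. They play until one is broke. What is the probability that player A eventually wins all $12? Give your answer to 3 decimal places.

0.191

Let r = q/p = (3/5)/(2/5) = 3/2. The recurrence P(i) = p·P(i+1) + q·P(i−1) with P(0)=0, P(12)=1 gives P(i) = (1 − r^i)/(1 − r^12).
P(8) = (1 − (3/2)^8) / (1 − (3/2)^12) = 1552/8113 ≈ 0.191.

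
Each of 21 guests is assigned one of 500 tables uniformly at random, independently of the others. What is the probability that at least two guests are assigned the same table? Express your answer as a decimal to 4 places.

0.3468

It's easier to compute the probability that all 21 are distinct.
P(all distinct) = 500/500 · 499/500 · ··· · 480/500 ≈ 0.6532.
So the probability of at least one match is 1 − 0.6532 = 0.3468.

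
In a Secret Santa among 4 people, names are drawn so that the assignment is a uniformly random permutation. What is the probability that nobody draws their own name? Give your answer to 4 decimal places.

This is the derangement probability: permutations of 4 with no fixed point.
D(4) = 4! · (1 − 1/1! + 1/2! − ··· + (−1)^4/4!) = 9.
P = 9/24 = 3/8 ≈ 0.3750.

0.3750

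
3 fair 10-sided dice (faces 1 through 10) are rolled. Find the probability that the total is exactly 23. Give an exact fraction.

There are 10^3 = 1000 equally likely outcomes.
The number of ordered 3-tuples from {1,…,10} summing to 23 is 36.
P(sum = 23) = 36/1000 = 9/250.

9/250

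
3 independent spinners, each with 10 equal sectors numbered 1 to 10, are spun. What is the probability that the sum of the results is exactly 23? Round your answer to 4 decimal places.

There are 10^3 = 1000 equally likely outcomes.
The number of ordered 3-tuples from {1,…,10} summing to 23 is 36.
P(sum = 23) = 36/1000 = 9/250 ≈ 0.0360.

0.0360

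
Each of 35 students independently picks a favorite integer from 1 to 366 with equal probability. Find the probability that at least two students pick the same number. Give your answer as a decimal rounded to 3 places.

It's easier to compute the probability that all 35 are distinct.
P(all distinct) = 366/366 · 365/366 · ··· · 332/366 ≈ 0.187.
So the probability of at least one match is 1 − 0.187 = 0.813.

0.813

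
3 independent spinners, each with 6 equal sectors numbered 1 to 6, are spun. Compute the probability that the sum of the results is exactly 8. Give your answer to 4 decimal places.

0.0972

There are 6^3 = 216 equally likely outcomes.
The number of ordered 3-tuples from {1,…,6} summing to 8 is 21.
P(sum = 8) = 21/216 = 7/72 ≈ 0.0972.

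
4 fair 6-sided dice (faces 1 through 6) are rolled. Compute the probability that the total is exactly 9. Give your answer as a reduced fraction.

7/162

There are 6^4 = 1296 equally likely outcomes.
The number of ordered 4-tuples from {1,…,6} summing to 9 is 56.
P(sum = 9) = 56/1296 = 7/162.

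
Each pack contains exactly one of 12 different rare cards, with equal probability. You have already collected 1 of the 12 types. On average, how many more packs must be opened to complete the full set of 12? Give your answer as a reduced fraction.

Starting from 1 distinct type, each trial gives a new one with probability (12−i)/12 when i types are held, so the wait for the next new type is 12/(12−i).
E = 12/11 + 12/10 + 12/9 + 12/8 + 12/7 + 12/6 + 12/5 + 12/4 + 12/3 + 12/2 + 12/1 = 83711/2310.

83711/2310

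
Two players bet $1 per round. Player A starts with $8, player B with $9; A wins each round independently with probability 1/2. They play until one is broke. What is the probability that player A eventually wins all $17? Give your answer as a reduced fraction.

With a fair step, P(i) = ½P(i−1) + ½P(i+1) with P(0)=0, P(17)=1 has the linear solution P(i) = i/17.
P(8) = 8/17.

8/17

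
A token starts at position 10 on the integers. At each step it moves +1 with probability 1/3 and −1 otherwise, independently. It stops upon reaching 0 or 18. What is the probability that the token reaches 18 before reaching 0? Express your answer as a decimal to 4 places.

Let r = q/p = (2/3)/(1/3) = 2. The recurrence P(i) = p·P(i+1) + q·P(i−1) with P(0)=0, P(18)=1 gives P(i) = (1 − r^i)/(1 − r^18).
P(10) = (1 − (2)^10) / (1 − (2)^18) = 341/87381 ≈ 0.0039.

0.0039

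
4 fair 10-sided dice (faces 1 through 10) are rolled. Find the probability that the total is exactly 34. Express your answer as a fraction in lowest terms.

There are 10^4 = 10000 equally likely outcomes.
The number of ordered 4-tuples from {1,…,10} summing to 34 is 84.
P(sum = 34) = 84/10000 = 21/2500.

21/2500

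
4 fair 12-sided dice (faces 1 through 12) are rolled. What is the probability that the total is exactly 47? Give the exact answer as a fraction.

There are 12^4 = 20736 equally likely outcomes.
The number of ordered 4-tuples from {1,…,12} summing to 47 is 4.
P(sum = 47) = 4/20736 = 1/5184.

1/5184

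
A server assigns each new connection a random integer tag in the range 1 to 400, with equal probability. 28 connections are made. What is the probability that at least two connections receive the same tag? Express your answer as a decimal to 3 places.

0.620

It's easier to compute the probability that all 28 are distinct.
P(all distinct) = 400/400 · 399/400 · ··· · 373/400 ≈ 0.380.
So the probability of at least one match is 1 − 0.380 = 0.620.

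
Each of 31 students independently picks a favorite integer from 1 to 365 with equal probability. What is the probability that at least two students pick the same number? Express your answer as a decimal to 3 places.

0.730

It's easier to compute the probability that all 31 are distinct.
P(all distinct) = 365/365 · 364/365 · ··· · 335/365 ≈ 0.270.
So the probability of at least one match is 1 − 0.270 = 0.730.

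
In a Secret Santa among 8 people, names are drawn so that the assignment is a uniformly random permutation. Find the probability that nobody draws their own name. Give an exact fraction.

This is the derangement probability: permutations of 8 with no fixed point.
D(8) = 8! · (1 − 1/1! + 1/2! − ··· + (−1)^8/8!) = 14833.
P = 14833/40320 = 2119/5760.

2119/5760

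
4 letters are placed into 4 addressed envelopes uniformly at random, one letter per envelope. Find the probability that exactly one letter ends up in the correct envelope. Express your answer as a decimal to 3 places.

0.333

Choose which one is fixed: C(4,1) = 4 ways.
The remaining 3 must have no fixed point: D(3) = 2.
P = 4·2/24 = 1/3 ≈ 0.333.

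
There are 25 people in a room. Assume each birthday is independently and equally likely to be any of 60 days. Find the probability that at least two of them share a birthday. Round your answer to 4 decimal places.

It's easier to compute the probability that all 25 are distinct.
P(all distinct) = 60/60 · 59/60 · ··· · 36/60 ≈ 0.0028.
So the probability of at least one match is 1 − 0.0028 = 0.9972.

0.9972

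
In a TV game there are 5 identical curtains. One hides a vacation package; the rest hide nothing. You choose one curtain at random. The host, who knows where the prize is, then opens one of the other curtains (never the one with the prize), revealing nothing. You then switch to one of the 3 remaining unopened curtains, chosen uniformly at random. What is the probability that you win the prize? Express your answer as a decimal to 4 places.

Your original curtain holds the prize with probability 1/5, so the other 4 collectively hold it with probability 4/5.
The host can always find an empty curtain to open, so this doesn't change that 4/5; it is now spread over the 3 remaining unopened curtains.
P(win by switching) = (4/5) · (1/3) = 4/15 ≈ 0.2667.

0.2667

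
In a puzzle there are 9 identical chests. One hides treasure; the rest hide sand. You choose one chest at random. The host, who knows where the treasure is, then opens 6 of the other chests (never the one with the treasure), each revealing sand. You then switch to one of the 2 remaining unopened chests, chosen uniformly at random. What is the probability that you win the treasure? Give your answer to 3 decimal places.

0.444

Your original chest holds the treasure with probability 1/9, so the other 8 collectively hold it with probability 8/9.
The host can always find 6 empty chests to open, so the reveals don't change that 8/9; it is now spread over the 2 remaining unopened chests.
P(win by switching) = (8/9) · (1/2) = 4/9 ≈ 0.444.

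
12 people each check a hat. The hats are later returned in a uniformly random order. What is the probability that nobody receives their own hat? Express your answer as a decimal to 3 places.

0.368

This is the derangement probability: permutations of 12 with no fixed point.
D(12) = 12! · (1 − 1/1! + 1/2! − ··· + (−1)^12/12!) = 176214841.
P = 176214841/479001600 = 16019531/43545600 ≈ 0.368.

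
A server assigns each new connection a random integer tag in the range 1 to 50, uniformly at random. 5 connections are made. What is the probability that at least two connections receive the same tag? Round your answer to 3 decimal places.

0.186

It's easier to compute the probability that all 5 are distinct.
P(all distinct) = 50/50 · 49/50 · ··· · 46/50 ≈ 0.814.
So the probability of at least one match is 1 − 0.814 = 0.186.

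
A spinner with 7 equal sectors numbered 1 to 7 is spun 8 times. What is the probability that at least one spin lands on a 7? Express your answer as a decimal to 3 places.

0.709

P(no spin lands on a 7) = (6/7)^8 ≈ 0.291.
P(at least one) = 1 − 0.291 = 0.709.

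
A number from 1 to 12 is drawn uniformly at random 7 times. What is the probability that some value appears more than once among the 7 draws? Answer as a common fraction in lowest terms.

P(all 7 different) = 12/12 · 11/12 · ··· · 6/12 = 385/3456.
P(at least two equal) = 1 − 385/3456 = 3071/3456.

3071/3456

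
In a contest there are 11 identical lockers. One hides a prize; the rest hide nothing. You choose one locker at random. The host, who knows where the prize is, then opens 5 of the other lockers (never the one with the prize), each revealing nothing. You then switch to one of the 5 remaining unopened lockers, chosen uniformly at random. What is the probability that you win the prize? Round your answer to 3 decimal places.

Your original locker holds the prize with probability 1/11, so the other 10 collectively hold it with probability 10/11.
The host can always find 5 empty lockers to open, so the reveals don't change that 10/11; it is now spread over the 5 remaining unopened lockers.
P(win by switching) = (10/11) · (1/5) = 2/11 ≈ 0.182.

0.182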